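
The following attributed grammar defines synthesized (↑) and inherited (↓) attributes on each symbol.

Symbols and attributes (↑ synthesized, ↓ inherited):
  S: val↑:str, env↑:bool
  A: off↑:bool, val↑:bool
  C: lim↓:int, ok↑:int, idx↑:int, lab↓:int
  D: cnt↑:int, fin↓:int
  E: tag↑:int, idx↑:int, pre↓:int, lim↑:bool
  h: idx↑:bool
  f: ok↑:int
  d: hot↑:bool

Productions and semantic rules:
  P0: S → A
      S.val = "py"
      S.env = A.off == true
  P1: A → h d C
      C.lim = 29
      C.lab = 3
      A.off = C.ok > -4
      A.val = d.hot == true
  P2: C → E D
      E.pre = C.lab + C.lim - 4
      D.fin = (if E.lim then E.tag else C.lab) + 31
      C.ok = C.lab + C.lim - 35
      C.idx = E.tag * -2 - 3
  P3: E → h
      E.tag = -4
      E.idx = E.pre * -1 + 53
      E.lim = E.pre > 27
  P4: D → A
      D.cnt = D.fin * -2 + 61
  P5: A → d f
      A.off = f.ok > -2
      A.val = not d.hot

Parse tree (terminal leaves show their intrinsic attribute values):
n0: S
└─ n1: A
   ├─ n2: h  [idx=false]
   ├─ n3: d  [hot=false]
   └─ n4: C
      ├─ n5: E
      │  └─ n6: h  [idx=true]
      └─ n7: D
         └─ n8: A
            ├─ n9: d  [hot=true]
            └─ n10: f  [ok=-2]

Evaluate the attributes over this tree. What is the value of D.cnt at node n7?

1. n2.idx = false  [terminal]
2. n3.hot = false  [terminal]
3. n4.lim = 29  [29]
4. n4.lab = 3  [3]
5. n5.pre = 28  [C.lab + C.lim - 4]
6. n6.idx = true  [terminal]
7. n5.tag = -4  [-4]
8. n5.idx = 25  [E.pre * -1 + 53]
9. n5.lim = true  [E.pre > 27]
10. n7.fin = 27  [(if E.lim then E.tag else C.lab) + 31]
11. n9.hot = true  [terminal]
12. n10.ok = -2  [terminal]
13. n8.off = false  [f.ok > -2]
14. n8.val = false  [not d.hot]
15. n7.cnt = 7  [D.fin * -2 + 61]
16. n4.ok = -3  [C.lab + C.lim - 35]
17. n4.idx = 5  [E.tag * -2 - 3]
18. n1.off = true  [C.ok > -4]
19. n1.val = false  [d.hot == true]
20. n0.val = "py"  ["py"]
21. n0.env = true  [A.off == true]

7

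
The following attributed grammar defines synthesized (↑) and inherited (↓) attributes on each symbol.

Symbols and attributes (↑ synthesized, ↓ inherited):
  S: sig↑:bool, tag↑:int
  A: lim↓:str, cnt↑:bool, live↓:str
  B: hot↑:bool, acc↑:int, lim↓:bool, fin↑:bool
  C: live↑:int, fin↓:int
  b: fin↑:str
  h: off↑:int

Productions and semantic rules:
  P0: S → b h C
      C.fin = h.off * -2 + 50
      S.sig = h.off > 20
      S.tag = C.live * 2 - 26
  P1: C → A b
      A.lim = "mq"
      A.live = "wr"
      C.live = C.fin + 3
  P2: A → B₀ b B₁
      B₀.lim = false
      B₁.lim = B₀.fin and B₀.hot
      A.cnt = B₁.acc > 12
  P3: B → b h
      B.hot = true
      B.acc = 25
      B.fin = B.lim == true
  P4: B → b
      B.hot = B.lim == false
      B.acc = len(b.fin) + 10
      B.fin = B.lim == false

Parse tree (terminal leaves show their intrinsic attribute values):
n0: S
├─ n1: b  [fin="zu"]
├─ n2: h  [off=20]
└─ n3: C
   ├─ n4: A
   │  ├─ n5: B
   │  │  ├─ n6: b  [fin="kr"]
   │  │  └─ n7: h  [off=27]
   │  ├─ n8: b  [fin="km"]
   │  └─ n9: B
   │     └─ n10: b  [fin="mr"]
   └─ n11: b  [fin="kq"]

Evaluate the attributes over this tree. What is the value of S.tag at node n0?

1. n1.fin = "zu"  [terminal]
2. n2.off = 20  [terminal]
3. n3.fin = 10  [h.off * -2 + 50]
4. n4.lim = "mq"  ["mq"]
5. n4.live = "wr"  ["wr"]
6. n5.lim = false  [false]
7. n6.fin = "kr"  [terminal]
8. n7.off = 27  [terminal]
9. n5.hot = true  [true]
10. n5.acc = 25  [25]
11. n5.fin = false  [B.lim == true]
12. n8.fin = "km"  [terminal]
13. n9.lim = false  [B₀.fin and B₀.hot]
14. n10.fin = "mr"  [terminal]
15. n9.hot = true  [B.lim == false]
16. n9.acc = 12  [len(b.fin) + 10]
17. n9.fin = true  [B.lim == false]
18. n4.cnt = false  [B₁.acc > 12]
19. n11.fin = "kq"  [terminal]
20. n3.live = 13  [C.fin + 3]
21. n0.sig = false  [h.off > 20]
22. n0.tag = 0  [C.live * 2 - 26]

0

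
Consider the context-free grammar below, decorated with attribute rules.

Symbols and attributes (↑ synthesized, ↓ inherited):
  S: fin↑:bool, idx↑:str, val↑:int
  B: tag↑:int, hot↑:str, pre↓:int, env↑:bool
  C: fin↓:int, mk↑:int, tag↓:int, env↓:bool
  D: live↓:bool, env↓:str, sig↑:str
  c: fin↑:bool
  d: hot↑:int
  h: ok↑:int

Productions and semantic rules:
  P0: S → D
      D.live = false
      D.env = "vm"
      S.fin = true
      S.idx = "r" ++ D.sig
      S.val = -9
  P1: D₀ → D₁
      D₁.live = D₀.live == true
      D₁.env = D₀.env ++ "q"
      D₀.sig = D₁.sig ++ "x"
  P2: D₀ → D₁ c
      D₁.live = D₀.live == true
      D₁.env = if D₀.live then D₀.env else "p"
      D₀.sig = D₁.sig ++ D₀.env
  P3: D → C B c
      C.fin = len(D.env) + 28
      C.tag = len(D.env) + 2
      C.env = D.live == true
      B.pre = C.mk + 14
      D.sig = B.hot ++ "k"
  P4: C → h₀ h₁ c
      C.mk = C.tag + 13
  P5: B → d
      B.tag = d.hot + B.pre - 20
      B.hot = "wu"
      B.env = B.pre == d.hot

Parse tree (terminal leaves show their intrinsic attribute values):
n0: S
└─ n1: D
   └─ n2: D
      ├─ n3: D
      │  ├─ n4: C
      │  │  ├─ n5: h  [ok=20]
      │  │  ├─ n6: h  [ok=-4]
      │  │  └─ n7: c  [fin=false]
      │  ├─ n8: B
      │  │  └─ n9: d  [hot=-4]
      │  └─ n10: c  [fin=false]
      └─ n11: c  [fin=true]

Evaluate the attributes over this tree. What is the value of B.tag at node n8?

1. n1.live = false  [false]
2. n1.env = "vm"  ["vm"]
3. n2.live = false  [D₀.live == true]
4. n2.env = "vmq"  [D₀.env ++ "q"]
5. n3.live = false  [D₀.live == true]
6. n3.env = "p"  [if D₀.live then D₀.env else "p"]
7. n4.fin = 29  [len(D.env) + 28]
8. n4.tag = 3  [len(D.env) + 2]
9. n4.env = false  [D.live == true]
10. n5.ok = 20  [terminal]
11. n6.ok = -4  [terminal]
12. n7.fin = false  [terminal]
13. n4.mk = 16  [C.tag + 13]
14. n8.pre = 30  [C.mk + 14]
15. n9.hot = -4  [terminal]
16. n8.tag = 6  [d.hot + B.pre - 20]
17. n8.hot = "wu"  ["wu"]
18. n8.env = false  [B.pre == d.hot]
19. n10.fin = false  [terminal]
20. n3.sig = "wuk"  [B.hot ++ "k"]
21. n11.fin = true  [terminal]
22. n2.sig = "wukvmq"  [D₁.sig ++ D₀.env]
23. n1.sig = "wukvmqx"  [D₁.sig ++ "x"]
24. n0.fin = true  [true]
25. n0.idx = "rwukvmqx"  ["r" ++ D.sig]
26. n0.val = -9  [-9]

6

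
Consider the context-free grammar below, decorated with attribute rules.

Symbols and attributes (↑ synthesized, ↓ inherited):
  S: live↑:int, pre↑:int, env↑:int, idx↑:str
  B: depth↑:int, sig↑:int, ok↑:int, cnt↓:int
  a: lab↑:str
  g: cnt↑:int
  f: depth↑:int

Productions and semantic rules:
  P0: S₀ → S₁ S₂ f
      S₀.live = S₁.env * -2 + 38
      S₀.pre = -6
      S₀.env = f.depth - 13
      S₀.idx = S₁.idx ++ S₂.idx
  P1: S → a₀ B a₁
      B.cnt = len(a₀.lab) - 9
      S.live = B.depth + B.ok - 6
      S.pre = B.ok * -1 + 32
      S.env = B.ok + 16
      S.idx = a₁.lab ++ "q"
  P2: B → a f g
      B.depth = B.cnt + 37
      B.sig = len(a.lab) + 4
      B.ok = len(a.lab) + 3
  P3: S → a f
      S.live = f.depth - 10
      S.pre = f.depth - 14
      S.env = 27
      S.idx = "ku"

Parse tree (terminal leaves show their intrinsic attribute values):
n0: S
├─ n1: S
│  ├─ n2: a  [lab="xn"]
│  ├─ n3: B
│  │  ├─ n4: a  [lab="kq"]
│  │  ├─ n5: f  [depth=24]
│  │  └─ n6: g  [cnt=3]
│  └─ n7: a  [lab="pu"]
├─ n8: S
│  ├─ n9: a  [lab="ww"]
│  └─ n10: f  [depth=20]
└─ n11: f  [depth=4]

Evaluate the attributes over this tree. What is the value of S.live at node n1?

29

1. n2.lab = "xn"  [terminal]
2. n3.cnt = -7  [len(a₀.lab) - 9]
3. n4.lab = "kq"  [terminal]
4. n5.depth = 24  [terminal]
5. n6.cnt = 3  [terminal]
6. n3.depth = 30  [B.cnt + 37]
7. n3.sig = 6  [len(a.lab) + 4]
8. n3.ok = 5  [len(a.lab) + 3]
9. n7.lab = "pu"  [terminal]
10. n1.live = 29  [B.depth + B.ok - 6]
11. n1.pre = 27  [B.ok * -1 + 32]
12. n1.env = 21  [B.ok + 16]
13. n1.idx = "puq"  [a₁.lab ++ "q"]
14. n9.lab = "ww"  [terminal]
15. n10.depth = 20  [terminal]
16. n8.live = 10  [f.depth - 10]
17. n8.pre = 6  [f.depth - 14]
18. n8.env = 27  [27]
19. n8.idx = "ku"  ["ku"]
20. n11.depth = 4  [terminal]
21. n0.live = -4  [S₁.env * -2 + 38]
22. n0.pre = -6  [-6]
23. n0.env = -9  [f.depth - 13]
24. n0.idx = "puqku"  [S₁.idx ++ S₂.idx]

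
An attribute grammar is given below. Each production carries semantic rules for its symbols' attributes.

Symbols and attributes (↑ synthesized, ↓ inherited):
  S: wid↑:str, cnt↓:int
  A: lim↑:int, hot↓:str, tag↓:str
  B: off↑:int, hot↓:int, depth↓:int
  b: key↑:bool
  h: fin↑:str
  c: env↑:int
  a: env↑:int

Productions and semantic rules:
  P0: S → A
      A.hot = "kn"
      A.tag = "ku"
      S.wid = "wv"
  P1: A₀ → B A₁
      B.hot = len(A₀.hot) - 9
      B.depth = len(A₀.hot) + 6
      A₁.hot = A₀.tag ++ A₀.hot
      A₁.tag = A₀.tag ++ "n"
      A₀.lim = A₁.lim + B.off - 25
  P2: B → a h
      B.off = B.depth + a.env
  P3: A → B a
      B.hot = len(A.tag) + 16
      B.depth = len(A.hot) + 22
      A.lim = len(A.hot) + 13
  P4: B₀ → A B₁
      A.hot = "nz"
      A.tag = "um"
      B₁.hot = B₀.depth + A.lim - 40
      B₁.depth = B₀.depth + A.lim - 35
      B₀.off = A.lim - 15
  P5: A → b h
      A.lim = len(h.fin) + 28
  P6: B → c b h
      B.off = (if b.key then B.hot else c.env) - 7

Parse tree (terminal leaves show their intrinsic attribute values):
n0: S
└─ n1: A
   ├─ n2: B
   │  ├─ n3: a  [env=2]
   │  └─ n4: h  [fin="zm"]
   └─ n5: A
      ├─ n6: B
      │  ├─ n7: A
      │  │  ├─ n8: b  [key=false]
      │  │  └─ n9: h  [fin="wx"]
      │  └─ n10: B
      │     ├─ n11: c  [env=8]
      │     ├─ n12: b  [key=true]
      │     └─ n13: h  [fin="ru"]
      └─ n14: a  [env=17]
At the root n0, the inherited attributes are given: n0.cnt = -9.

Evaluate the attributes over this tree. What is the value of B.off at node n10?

9

1. n0.cnt = -9  [given at root]
2. n1.hot = "kn"  ["kn"]
3. n1.tag = "ku"  ["ku"]
4. n2.hot = -7  [len(A₀.hot) - 9]
5. n2.depth = 8  [len(A₀.hot) + 6]
6. n3.env = 2  [terminal]
7. n4.fin = "zm"  [terminal]
8. n2.off = 10  [B.depth + a.env]
9. n5.hot = "kukn"  [A₀.tag ++ A₀.hot]
10. n5.tag = "kun"  [A₀.tag ++ "n"]
11. n6.hot = 19  [len(A.tag) + 16]
12. n6.depth = 26  [len(A.hot) + 22]
13. n7.hot = "nz"  ["nz"]
14. n7.tag = "um"  ["um"]
15. n8.key = false  [terminal]
16. n9.fin = "wx"  [terminal]
17. n7.lim = 30  [len(h.fin) + 28]
18. n10.hot = 16  [B₀.depth + A.lim - 40]
19. n10.depth = 21  [B₀.depth + A.lim - 35]
20. n11.env = 8  [terminal]
21. n12.key = true  [terminal]
22. n13.fin = "ru"  [terminal]
23. n10.off = 9  [(if b.key then B.hot else c.env) - 7]
24. n6.off = 15  [A.lim - 15]
25. n14.env = 17  [terminal]
26. n5.lim = 17  [len(A.hot) + 13]
27. n1.lim = 2  [A₁.lim + B.off - 25]
28. n0.wid = "wv"  ["wv"]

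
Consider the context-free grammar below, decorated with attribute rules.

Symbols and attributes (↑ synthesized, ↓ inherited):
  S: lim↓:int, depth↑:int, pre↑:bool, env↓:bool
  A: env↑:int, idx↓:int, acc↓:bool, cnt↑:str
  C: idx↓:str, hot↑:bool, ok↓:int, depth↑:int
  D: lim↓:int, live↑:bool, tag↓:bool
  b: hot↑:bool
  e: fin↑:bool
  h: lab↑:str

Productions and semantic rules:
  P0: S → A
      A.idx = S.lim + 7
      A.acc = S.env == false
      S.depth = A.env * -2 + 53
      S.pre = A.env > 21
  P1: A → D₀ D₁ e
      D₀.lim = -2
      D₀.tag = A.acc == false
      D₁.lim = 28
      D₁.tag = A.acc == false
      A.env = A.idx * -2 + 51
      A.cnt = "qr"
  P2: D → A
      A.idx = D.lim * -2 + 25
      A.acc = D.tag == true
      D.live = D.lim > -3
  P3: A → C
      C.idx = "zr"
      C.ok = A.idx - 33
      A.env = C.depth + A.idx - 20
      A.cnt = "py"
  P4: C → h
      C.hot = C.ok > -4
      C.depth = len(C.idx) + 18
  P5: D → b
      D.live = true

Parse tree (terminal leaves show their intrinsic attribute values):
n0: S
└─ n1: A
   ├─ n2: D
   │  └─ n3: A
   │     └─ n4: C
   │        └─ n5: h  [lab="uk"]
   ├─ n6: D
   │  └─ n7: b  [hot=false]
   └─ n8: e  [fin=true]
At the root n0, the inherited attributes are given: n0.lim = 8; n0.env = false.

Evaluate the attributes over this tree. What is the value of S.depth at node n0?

1. n0.lim = 8  [given at root]
2. n0.env = false  [given at root]
3. n1.idx = 15  [S.lim + 7]
4. n1.acc = true  [S.env == false]
5. n2.lim = -2  [-2]
6. n2.tag = false  [A.acc == false]
7. n3.idx = 29  [D.lim * -2 + 25]
8. n3.acc = false  [D.tag == true]
9. n4.idx = "zr"  ["zr"]
10. n4.ok = -4  [A.idx - 33]
11. n5.lab = "uk"  [terminal]
12. n4.hot = false  [C.ok > -4]
13. n4.depth = 20  [len(C.idx) + 18]
14. n3.env = 29  [C.depth + A.idx - 20]
15. n3.cnt = "py"  ["py"]
16. n2.live = true  [D.lim > -3]
17. n6.lim = 28  [28]
18. n6.tag = false  [A.acc == false]
19. n7.hot = false  [terminal]
20. n6.live = true  [true]
21. n8.fin = true  [terminal]
22. n1.env = 21  [A.idx * -2 + 51]
23. n1.cnt = "qr"  ["qr"]
24. n0.depth = 11  [A.env * -2 + 53]
25. n0.pre = false  [A.env > 21]

11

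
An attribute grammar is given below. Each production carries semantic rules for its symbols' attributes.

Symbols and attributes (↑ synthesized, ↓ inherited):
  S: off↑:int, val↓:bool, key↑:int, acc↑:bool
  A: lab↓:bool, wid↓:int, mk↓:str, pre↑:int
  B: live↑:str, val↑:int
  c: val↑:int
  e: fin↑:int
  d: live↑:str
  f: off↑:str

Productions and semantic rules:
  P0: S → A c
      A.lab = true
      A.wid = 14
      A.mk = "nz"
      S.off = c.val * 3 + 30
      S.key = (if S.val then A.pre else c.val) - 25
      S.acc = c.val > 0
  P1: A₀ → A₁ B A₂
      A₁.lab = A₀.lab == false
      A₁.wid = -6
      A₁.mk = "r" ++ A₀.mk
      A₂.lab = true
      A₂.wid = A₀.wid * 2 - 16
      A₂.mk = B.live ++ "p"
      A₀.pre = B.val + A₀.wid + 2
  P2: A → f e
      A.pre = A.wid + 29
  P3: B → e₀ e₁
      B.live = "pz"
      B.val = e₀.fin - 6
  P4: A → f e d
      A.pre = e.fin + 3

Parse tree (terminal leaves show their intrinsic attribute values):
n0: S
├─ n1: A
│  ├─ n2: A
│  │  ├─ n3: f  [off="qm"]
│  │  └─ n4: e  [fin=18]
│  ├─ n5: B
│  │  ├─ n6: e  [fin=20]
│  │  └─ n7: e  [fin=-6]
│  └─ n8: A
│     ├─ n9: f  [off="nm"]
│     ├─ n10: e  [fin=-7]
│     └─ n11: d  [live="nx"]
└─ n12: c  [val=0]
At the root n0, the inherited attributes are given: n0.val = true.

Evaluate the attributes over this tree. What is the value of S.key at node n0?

1. n0.val = true  [given at root]
2. n1.lab = true  [true]
3. n1.wid = 14  [14]
4. n1.mk = "nz"  ["nz"]
5. n2.lab = false  [A₀.lab == false]
6. n2.wid = -6  [-6]
7. n2.mk = "rnz"  ["r" ++ A₀.mk]
8. n3.off = "qm"  [terminal]
9. n4.fin = 18  [terminal]
10. n2.pre = 23  [A.wid + 29]
11. n6.fin = 20  [terminal]
12. n7.fin = -6  [terminal]
13. n5.live = "pz"  ["pz"]
14. n5.val = 14  [e₀.fin - 6]
15. n8.lab = true  [true]
16. n8.wid = 12  [A₀.wid * 2 - 16]
17. n8.mk = "pzp"  [B.live ++ "p"]
18. n9.off = "nm"  [terminal]
19. n10.fin = -7  [terminal]
20. n11.live = "nx"  [terminal]
21. n8.pre = -4  [e.fin + 3]
22. n1.pre = 30  [B.val + A₀.wid + 2]
23. n12.val = 0  [terminal]
24. n0.off = 30  [c.val * 3 + 30]
25. n0.key = 5  [(if S.val then A.pre else c.val) - 25]
26. n0.acc = false  [c.val > 0]

5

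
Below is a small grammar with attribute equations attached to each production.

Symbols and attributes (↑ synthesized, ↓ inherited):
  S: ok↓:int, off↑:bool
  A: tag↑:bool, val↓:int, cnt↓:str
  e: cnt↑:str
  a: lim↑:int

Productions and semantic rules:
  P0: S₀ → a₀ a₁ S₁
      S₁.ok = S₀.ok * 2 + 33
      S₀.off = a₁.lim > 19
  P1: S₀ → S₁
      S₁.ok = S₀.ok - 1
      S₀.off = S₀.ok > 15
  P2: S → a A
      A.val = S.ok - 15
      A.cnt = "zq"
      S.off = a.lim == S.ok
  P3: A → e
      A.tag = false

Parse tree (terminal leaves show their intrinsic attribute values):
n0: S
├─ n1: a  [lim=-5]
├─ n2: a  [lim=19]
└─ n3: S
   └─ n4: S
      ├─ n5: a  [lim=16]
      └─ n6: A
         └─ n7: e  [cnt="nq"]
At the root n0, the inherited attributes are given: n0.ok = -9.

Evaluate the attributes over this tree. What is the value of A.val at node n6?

1. n0.ok = -9  [given at root]
2. n1.lim = -5  [terminal]
3. n2.lim = 19  [terminal]
4. n3.ok = 15  [S₀.ok * 2 + 33]
5. n4.ok = 14  [S₀.ok - 1]
6. n5.lim = 16  [terminal]
7. n6.val = -1  [S.ok - 15]
8. n6.cnt = "zq"  ["zq"]
9. n7.cnt = "nq"  [terminal]
10. n6.tag = false  [false]
11. n4.off = false  [a.lim == S.ok]
12. n3.off = false  [S₀.ok > 15]
13. n0.off = false  [a₁.lim > 19]

-1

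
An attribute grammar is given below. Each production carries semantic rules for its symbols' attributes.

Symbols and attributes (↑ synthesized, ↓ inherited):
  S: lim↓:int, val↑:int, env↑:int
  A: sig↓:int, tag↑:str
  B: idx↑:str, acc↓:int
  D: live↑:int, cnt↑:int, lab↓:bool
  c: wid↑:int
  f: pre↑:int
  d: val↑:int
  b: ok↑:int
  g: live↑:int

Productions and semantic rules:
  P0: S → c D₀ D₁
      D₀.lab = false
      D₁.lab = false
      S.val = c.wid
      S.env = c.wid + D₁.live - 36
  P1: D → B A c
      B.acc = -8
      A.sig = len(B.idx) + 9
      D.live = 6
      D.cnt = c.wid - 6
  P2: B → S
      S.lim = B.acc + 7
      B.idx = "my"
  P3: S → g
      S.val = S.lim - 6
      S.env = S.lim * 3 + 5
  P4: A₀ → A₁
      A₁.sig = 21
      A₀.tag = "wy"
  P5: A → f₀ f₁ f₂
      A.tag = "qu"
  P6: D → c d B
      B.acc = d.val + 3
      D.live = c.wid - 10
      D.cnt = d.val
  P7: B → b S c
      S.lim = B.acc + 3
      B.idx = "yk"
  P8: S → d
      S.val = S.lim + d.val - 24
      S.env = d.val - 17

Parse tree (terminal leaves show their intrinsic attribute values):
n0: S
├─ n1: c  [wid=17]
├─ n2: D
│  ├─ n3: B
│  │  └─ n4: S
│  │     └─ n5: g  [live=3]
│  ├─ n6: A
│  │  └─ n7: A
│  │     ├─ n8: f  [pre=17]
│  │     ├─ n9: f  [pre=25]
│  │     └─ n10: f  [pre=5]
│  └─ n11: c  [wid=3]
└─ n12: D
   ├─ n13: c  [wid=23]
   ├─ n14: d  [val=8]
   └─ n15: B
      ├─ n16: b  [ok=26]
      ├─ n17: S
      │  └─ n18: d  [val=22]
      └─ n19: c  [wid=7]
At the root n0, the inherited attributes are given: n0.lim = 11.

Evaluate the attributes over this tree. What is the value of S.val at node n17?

1. n0.lim = 11  [given at root]
2. n1.wid = 17  [terminal]
3. n2.lab = false  [false]
4. n3.acc = -8  [-8]
5. n4.lim = -1  [B.acc + 7]
6. n5.live = 3  [terminal]
7. n4.val = -7  [S.lim - 6]
8. n4.env = 2  [S.lim * 3 + 5]
9. n3.idx = "my"  ["my"]
10. n6.sig = 11  [len(B.idx) + 9]
11. n7.sig = 21  [21]
12. n8.pre = 17  [terminal]
13. n9.pre = 25  [terminal]
14. n10.pre = 5  [terminal]
15. n7.tag = "qu"  ["qu"]
16. n6.tag = "wy"  ["wy"]
17. n11.wid = 3  [terminal]
18. n2.live = 6  [6]
19. n2.cnt = -3  [c.wid - 6]
20. n12.lab = false  [false]
21. n13.wid = 23  [terminal]
22. n14.val = 8  [terminal]
23. n15.acc = 11  [d.val + 3]
24. n16.ok = 26  [terminal]
25. n17.lim = 14  [B.acc + 3]
26. n18.val = 22  [terminal]
27. n17.val = 12  [S.lim + d.val - 24]
28. n17.env = 5  [d.val - 17]
29. n19.wid = 7  [terminal]
30. n15.idx = "yk"  ["yk"]
31. n12.live = 13  [c.wid - 10]
32. n12.cnt = 8  [d.val]
33. n0.val = 17  [c.wid]
34. n0.env = -6  [c.wid + D₁.live - 36]

12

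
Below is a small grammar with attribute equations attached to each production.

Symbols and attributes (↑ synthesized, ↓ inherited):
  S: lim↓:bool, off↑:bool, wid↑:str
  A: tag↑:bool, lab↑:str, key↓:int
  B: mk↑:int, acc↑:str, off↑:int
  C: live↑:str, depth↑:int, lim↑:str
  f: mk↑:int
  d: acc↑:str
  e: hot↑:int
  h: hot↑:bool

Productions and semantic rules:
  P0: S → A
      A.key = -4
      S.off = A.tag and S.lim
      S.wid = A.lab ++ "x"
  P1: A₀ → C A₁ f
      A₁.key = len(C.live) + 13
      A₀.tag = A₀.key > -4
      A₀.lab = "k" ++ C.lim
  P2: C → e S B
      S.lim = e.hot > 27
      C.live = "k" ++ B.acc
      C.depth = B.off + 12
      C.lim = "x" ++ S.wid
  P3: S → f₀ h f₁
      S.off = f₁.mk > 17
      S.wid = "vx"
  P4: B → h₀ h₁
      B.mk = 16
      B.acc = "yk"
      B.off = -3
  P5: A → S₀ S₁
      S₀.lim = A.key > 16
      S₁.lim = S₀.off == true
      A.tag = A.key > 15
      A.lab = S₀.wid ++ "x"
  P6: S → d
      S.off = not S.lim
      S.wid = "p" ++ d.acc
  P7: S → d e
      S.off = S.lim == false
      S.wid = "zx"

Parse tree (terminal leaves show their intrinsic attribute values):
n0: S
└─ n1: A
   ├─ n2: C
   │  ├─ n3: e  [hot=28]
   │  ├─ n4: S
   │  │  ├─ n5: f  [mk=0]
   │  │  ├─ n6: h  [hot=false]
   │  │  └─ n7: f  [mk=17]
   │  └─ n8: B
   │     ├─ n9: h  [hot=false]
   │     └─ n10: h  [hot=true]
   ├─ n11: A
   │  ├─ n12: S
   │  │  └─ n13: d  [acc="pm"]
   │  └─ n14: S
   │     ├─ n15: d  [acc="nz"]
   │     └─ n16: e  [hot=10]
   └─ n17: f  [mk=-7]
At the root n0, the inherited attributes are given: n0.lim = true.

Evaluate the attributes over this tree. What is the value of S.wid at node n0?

1. n0.lim = true  [given at root]
2. n1.key = -4  [-4]
3. n3.hot = 28  [terminal]
4. n4.lim = true  [e.hot > 27]
5. n5.mk = 0  [terminal]
6. n6.hot = false  [terminal]
7. n7.mk = 17  [terminal]
8. n4.off = false  [f₁.mk > 17]
9. n4.wid = "vx"  ["vx"]
10. n9.hot = false  [terminal]
11. n10.hot = true  [terminal]
12. n8.mk = 16  [16]
13. n8.acc = "yk"  ["yk"]
14. n8.off = -3  [-3]
15. n2.live = "kyk"  ["k" ++ B.acc]
16. n2.depth = 9  [B.off + 12]
17. n2.lim = "xvx"  ["x" ++ S.wid]
18. n11.key = 16  [len(C.live) + 13]
19. n12.lim = false  [A.key > 16]
20. n13.acc = "pm"  [terminal]
21. n12.off = true  [not S.lim]
22. n12.wid = "ppm"  ["p" ++ d.acc]
23. n14.lim = true  [S₀.off == true]
24. n15.acc = "nz"  [terminal]
25. n16.hot = 10  [terminal]
26. n14.off = false  [S.lim == false]
27. n14.wid = "zx"  ["zx"]
28. n11.tag = true  [A.key > 15]
29. n11.lab = "ppmx"  [S₀.wid ++ "x"]
30. n17.mk = -7  [terminal]
31. n1.tag = false  [A₀.key > -4]
32. n1.lab = "kxvx"  ["k" ++ C.lim]
33. n0.off = false  [A.tag and S.lim]
34. n0.wid = "kxvxx"  [A.lab ++ "x"]

"kxvxx"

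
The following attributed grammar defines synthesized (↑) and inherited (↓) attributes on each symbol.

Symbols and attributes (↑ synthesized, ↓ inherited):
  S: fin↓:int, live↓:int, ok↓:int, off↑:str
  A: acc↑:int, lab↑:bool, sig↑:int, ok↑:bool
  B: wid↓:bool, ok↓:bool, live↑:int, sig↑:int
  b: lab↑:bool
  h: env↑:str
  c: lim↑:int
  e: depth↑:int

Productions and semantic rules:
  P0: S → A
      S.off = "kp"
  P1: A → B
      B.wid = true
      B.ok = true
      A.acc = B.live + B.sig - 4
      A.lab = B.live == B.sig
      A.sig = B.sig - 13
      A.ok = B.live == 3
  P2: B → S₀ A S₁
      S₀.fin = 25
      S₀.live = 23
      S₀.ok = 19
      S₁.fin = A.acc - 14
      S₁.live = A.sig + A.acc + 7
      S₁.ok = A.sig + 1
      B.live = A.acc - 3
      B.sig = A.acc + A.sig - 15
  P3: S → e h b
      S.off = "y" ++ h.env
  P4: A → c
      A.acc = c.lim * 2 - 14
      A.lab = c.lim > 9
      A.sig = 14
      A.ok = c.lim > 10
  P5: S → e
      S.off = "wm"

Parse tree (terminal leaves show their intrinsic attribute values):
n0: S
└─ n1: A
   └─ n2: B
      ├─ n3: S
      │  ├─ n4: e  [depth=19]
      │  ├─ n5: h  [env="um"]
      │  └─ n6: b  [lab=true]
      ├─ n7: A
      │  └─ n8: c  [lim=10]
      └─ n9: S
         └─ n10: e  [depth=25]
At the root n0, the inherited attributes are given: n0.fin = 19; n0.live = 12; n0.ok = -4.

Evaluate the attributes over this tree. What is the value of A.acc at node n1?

4

1. n0.fin = 19  [given at root]
2. n0.live = 12  [given at root]
3. n0.ok = -4  [given at root]
4. n2.wid = true  [true]
5. n2.ok = true  [true]
6. n3.fin = 25  [25]
7. n3.live = 23  [23]
8. n3.ok = 19  [19]
9. n4.depth = 19  [terminal]
10. n5.env = "um"  [terminal]
11. n6.lab = true  [terminal]
12. n3.off = "yum"  ["y" ++ h.env]
13. n8.lim = 10  [terminal]
14. n7.acc = 6  [c.lim * 2 - 14]
15. n7.lab = true  [c.lim > 9]
16. n7.sig = 14  [14]
17. n7.ok = false  [c.lim > 10]
18. n9.fin = -8  [A.acc - 14]
19. n9.live = 27  [A.sig + A.acc + 7]
20. n9.ok = 15  [A.sig + 1]
21. n10.depth = 25  [terminal]
22. n9.off = "wm"  ["wm"]
23. n2.live = 3  [A.acc - 3]
24. n2.sig = 5  [A.acc + A.sig - 15]
25. n1.acc = 4  [B.live + B.sig - 4]
26. n1.lab = false  [B.live == B.sig]
27. n1.sig = -8  [B.sig - 13]
28. n1.ok = true  [B.live == 3]
29. n0.off = "kp"  ["kp"]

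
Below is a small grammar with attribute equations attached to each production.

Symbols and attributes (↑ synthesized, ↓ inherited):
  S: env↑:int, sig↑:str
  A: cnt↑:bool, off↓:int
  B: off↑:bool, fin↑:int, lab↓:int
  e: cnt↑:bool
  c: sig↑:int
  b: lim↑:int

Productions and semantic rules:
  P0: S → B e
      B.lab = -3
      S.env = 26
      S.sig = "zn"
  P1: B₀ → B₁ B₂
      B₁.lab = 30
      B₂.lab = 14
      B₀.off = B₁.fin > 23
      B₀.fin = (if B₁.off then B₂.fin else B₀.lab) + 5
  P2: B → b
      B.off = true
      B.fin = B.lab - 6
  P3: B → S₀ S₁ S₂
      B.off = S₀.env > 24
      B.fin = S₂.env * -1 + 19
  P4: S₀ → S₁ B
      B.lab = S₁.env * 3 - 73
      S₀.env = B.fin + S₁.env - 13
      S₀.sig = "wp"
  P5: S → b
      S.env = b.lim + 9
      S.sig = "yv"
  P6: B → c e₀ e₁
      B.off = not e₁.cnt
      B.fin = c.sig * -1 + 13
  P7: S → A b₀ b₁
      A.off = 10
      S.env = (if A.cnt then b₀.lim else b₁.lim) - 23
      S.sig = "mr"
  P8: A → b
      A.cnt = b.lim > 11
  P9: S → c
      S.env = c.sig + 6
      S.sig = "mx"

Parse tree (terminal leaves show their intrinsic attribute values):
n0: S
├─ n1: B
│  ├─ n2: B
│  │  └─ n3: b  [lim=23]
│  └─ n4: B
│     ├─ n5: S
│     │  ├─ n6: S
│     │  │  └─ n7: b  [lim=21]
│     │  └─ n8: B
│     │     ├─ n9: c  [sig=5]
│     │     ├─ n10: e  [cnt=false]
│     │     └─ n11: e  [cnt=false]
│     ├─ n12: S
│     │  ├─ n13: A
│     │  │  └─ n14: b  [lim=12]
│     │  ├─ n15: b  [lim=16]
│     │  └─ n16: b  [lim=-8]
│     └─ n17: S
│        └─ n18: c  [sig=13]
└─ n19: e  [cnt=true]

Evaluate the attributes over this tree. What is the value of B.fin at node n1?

1. n1.lab = -3  [-3]
2. n2.lab = 30  [30]
3. n3.lim = 23  [terminal]
4. n2.off = true  [true]
5. n2.fin = 24  [B.lab - 6]
6. n4.lab = 14  [14]
7. n7.lim = 21  [terminal]
8. n6.env = 30  [b.lim + 9]
9. n6.sig = "yv"  ["yv"]
10. n8.lab = 17  [S₁.env * 3 - 73]
11. n9.sig = 5  [terminal]
12. n10.cnt = false  [terminal]
13. n11.cnt = false  [terminal]
14. n8.off = true  [not e₁.cnt]
15. n8.fin = 8  [c.sig * -1 + 13]
16. n5.env = 25  [B.fin + S₁.env - 13]
17. n5.sig = "wp"  ["wp"]
18. n13.off = 10  [10]
19. n14.lim = 12  [terminal]
20. n13.cnt = true  [b.lim > 11]
21. n15.lim = 16  [terminal]
22. n16.lim = -8  [terminal]
23. n12.env = -7  [(if A.cnt then b₀.lim else b₁.lim) - 23]
24. n12.sig = "mr"  ["mr"]
25. n18.sig = 13  [terminal]
26. n17.env = 19  [c.sig + 6]
27. n17.sig = "mx"  ["mx"]
28. n4.off = true  [S₀.env > 24]
29. n4.fin = 0  [S₂.env * -1 + 19]
30. n1.off = true  [B₁.fin > 23]
31. n1.fin = 5  [(if B₁.off then B₂.fin else B₀.lab) + 5]
32. n19.cnt = true  [terminal]
33. n0.env = 26  [26]
34. n0.sig = "zn"  ["zn"]

5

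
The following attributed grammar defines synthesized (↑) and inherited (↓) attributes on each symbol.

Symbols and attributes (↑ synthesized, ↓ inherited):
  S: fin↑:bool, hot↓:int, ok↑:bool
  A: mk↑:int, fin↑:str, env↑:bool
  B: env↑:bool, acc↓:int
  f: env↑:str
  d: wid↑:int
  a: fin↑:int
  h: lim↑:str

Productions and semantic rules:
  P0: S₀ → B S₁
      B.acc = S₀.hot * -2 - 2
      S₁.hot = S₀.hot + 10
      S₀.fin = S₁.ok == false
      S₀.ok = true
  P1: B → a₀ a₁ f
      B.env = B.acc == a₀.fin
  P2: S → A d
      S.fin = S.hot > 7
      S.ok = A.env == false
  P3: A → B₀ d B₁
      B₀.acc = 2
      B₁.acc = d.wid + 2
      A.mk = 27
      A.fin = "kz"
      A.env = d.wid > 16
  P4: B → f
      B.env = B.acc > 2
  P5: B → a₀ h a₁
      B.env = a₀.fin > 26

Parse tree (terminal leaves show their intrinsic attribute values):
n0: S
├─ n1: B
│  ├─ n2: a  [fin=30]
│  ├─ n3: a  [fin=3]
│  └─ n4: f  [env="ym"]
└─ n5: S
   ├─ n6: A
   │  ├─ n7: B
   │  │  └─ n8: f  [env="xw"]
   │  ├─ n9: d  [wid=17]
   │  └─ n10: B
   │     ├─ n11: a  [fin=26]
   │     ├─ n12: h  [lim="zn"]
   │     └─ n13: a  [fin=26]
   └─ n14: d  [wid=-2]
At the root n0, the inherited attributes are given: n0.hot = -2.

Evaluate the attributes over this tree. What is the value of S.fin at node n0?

1. n0.hot = -2  [given at root]
2. n1.acc = 2  [S₀.hot * -2 - 2]
3. n2.fin = 30  [terminal]
4. n3.fin = 3  [terminal]
5. n4.env = "ym"  [terminal]
6. n1.env = false  [B.acc == a₀.fin]
7. n5.hot = 8  [S₀.hot + 10]
8. n7.acc = 2  [2]
9. n8.env = "xw"  [terminal]
10. n7.env = false  [B.acc > 2]
11. n9.wid = 17  [terminal]
12. n10.acc = 19  [d.wid + 2]
13. n11.fin = 26  [terminal]
14. n12.lim = "zn"  [terminal]
15. n13.fin = 26  [terminal]
16. n10.env = false  [a₀.fin > 26]
17. n6.mk = 27  [27]
18. n6.fin = "kz"  ["kz"]
19. n6.env = true  [d.wid > 16]
20. n14.wid = -2  [terminal]
21. n5.fin = true  [S.hot > 7]
22. n5.ok = false  [A.env == false]
23. n0.fin = true  [S₁.ok == false]
24. n0.ok = true  [true]

true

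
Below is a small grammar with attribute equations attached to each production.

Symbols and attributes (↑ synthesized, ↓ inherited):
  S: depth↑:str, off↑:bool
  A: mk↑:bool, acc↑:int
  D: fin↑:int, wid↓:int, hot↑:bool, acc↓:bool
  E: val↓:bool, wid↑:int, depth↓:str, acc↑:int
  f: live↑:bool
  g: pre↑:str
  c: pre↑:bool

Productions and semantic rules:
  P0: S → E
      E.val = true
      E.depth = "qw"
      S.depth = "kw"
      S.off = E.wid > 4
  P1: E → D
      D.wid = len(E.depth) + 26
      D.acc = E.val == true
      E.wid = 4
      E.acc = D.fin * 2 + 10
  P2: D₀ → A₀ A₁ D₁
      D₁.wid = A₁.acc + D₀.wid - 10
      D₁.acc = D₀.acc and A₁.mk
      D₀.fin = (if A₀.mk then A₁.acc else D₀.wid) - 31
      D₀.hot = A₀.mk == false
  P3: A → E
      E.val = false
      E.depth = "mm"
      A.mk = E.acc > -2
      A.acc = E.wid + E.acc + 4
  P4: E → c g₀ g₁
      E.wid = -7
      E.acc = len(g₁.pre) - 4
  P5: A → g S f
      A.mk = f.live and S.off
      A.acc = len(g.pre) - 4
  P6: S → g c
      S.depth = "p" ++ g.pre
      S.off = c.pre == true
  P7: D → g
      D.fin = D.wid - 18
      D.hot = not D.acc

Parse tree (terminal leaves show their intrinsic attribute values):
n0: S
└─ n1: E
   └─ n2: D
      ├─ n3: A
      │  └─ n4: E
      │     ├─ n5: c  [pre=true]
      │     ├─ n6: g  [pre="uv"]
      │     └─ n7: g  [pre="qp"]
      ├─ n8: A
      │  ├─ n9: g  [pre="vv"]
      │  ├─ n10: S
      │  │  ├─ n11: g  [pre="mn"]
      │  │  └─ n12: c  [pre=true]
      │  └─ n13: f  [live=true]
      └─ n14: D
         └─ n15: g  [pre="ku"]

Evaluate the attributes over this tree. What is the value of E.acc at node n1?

1. n1.val = true  [true]
2. n1.depth = "qw"  ["qw"]
3. n2.wid = 28  [len(E.depth) + 26]
4. n2.acc = true  [E.val == true]
5. n4.val = false  [false]
6. n4.depth = "mm"  ["mm"]
7. n5.pre = true  [terminal]
8. n6.pre = "uv"  [terminal]
9. n7.pre = "qp"  [terminal]
10. n4.wid = -7  [-7]
11. n4.acc = -2  [len(g₁.pre) - 4]
12. n3.mk = false  [E.acc > -2]
13. n3.acc = -5  [E.wid + E.acc + 4]
14. n9.pre = "vv"  [terminal]
15. n11.pre = "mn"  [terminal]
16. n12.pre = true  [terminal]
17. n10.depth = "pmn"  ["p" ++ g.pre]
18. n10.off = true  [c.pre == true]
19. n13.live = true  [terminal]
20. n8.mk = true  [f.live and S.off]
21. n8.acc = -2  [len(g.pre) - 4]
22. n14.wid = 16  [A₁.acc + D₀.wid - 10]
23. n14.acc = true  [D₀.acc and A₁.mk]
24. n15.pre = "ku"  [terminal]
25. n14.fin = -2  [D.wid - 18]
26. n14.hot = false  [not D.acc]
27. n2.fin = -3  [(if A₀.mk then A₁.acc else D₀.wid) - 31]
28. n2.hot = true  [A₀.mk == false]
29. n1.wid = 4  [4]
30. n1.acc = 4  [D.fin * 2 + 10]
31. n0.depth = "kw"  ["kw"]
32. n0.off = false  [E.wid > 4]

4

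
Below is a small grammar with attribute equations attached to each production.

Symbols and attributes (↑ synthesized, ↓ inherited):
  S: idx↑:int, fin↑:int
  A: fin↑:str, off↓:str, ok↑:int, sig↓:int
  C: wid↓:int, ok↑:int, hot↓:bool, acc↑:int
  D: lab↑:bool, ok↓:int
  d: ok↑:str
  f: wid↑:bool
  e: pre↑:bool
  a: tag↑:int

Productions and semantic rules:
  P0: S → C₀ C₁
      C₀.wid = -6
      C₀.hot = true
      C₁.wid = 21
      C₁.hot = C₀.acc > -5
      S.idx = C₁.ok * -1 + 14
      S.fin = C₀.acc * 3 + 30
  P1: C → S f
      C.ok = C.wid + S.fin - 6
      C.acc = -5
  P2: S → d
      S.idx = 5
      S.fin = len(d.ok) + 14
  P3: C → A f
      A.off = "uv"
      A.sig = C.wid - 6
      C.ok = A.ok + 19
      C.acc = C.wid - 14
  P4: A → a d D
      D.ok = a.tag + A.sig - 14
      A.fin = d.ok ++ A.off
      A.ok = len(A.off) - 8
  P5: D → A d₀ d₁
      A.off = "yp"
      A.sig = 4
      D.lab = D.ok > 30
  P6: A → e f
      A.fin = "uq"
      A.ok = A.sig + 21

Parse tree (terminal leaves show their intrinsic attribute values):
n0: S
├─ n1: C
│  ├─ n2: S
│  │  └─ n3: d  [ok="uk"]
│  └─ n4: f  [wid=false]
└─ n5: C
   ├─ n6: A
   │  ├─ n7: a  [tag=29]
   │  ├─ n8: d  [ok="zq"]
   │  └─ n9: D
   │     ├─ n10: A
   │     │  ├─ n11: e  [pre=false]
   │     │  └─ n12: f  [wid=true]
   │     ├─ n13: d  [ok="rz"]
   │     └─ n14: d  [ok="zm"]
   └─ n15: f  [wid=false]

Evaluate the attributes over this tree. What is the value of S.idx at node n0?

1

1. n1.wid = -6  [-6]
2. n1.hot = true  [true]
3. n3.ok = "uk"  [terminal]
4. n2.idx = 5  [5]
5. n2.fin = 16  [len(d.ok) + 14]
6. n4.wid = false  [terminal]
7. n1.ok = 4  [C.wid + S.fin - 6]
8. n1.acc = -5  [-5]
9. n5.wid = 21  [21]
10. n5.hot = false  [C₀.acc > -5]
11. n6.off = "uv"  ["uv"]
12. n6.sig = 15  [C.wid - 6]
13. n7.tag = 29  [terminal]
14. n8.ok = "zq"  [terminal]
15. n9.ok = 30  [a.tag + A.sig - 14]
16. n10.off = "yp"  ["yp"]
17. n10.sig = 4  [4]
18. n11.pre = false  [terminal]
19. n12.wid = true  [terminal]
20. n10.fin = "uq"  ["uq"]
21. n10.ok = 25  [A.sig + 21]
22. n13.ok = "rz"  [terminal]
23. n14.ok = "zm"  [terminal]
24. n9.lab = false  [D.ok > 30]
25. n6.fin = "zquv"  [d.ok ++ A.off]
26. n6.ok = -6  [len(A.off) - 8]
27. n15.wid = false  [terminal]
28. n5.ok = 13  [A.ok + 19]
29. n5.acc = 7  [C.wid - 14]
30. n0.idx = 1  [C₁.ok * -1 + 14]
31. n0.fin = 15  [C₀.acc * 3 + 30]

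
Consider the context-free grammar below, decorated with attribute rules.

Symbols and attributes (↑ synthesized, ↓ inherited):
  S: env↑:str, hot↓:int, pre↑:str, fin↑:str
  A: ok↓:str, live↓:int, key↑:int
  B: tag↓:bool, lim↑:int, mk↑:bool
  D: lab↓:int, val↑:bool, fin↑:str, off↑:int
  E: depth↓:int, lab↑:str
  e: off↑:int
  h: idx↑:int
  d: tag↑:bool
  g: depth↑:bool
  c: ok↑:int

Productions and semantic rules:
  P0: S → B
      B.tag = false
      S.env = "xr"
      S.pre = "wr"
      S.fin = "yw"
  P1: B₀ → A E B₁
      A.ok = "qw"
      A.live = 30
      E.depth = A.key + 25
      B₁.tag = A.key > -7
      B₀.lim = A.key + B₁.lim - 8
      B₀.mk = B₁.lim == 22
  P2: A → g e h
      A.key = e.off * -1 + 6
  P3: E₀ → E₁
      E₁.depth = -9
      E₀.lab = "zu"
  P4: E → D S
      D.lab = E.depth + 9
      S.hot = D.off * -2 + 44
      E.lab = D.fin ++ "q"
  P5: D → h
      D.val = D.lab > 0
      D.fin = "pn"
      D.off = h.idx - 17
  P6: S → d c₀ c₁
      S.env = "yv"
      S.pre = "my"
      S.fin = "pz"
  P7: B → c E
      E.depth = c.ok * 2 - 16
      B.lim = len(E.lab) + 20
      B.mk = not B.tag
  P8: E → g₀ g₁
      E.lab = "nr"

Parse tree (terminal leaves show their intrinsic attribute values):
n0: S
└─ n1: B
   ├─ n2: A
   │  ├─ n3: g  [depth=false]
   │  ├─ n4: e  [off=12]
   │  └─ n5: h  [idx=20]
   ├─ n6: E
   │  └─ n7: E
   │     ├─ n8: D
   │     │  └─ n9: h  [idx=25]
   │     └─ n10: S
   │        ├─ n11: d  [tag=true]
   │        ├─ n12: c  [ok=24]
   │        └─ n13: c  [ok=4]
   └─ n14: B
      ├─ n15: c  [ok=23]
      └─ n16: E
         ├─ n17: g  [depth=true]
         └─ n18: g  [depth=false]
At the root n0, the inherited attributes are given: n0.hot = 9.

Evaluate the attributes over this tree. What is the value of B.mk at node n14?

1. n0.hot = 9  [given at root]
2. n1.tag = false  [false]
3. n2.ok = "qw"  ["qw"]
4. n2.live = 30  [30]
5. n3.depth = false  [terminal]
6. n4.off = 12  [terminal]
7. n5.idx = 20  [terminal]
8. n2.key = -6  [e.off * -1 + 6]
9. n6.depth = 19  [A.key + 25]
10. n7.depth = -9  [-9]
11. n8.lab = 0  [E.depth + 9]
12. n9.idx = 25  [terminal]
13. n8.val = false  [D.lab > 0]
14. n8.fin = "pn"  ["pn"]
15. n8.off = 8  [h.idx - 17]
16. n10.hot = 28  [D.off * -2 + 44]
17. n11.tag = true  [terminal]
18. n12.ok = 24  [terminal]
19. n13.ok = 4  [terminal]
20. n10.env = "yv"  ["yv"]
21. n10.pre = "my"  ["my"]
22. n10.fin = "pz"  ["pz"]
23. n7.lab = "pnq"  [D.fin ++ "q"]
24. n6.lab = "zu"  ["zu"]
25. n14.tag = true  [A.key > -7]
26. n15.ok = 23  [terminal]
27. n16.depth = 30  [c.ok * 2 - 16]
28. n17.depth = true  [terminal]
29. n18.depth = false  [terminal]
30. n16.lab = "nr"  ["nr"]
31. n14.lim = 22  [len(E.lab) + 20]
32. n14.mk = false  [not B.tag]
33. n1.lim = 8  [A.key + B₁.lim - 8]
34. n1.mk = true  [B₁.lim == 22]
35. n0.env = "xr"  ["xr"]
36. n0.pre = "wr"  ["wr"]
37. n0.fin = "yw"  ["yw"]

false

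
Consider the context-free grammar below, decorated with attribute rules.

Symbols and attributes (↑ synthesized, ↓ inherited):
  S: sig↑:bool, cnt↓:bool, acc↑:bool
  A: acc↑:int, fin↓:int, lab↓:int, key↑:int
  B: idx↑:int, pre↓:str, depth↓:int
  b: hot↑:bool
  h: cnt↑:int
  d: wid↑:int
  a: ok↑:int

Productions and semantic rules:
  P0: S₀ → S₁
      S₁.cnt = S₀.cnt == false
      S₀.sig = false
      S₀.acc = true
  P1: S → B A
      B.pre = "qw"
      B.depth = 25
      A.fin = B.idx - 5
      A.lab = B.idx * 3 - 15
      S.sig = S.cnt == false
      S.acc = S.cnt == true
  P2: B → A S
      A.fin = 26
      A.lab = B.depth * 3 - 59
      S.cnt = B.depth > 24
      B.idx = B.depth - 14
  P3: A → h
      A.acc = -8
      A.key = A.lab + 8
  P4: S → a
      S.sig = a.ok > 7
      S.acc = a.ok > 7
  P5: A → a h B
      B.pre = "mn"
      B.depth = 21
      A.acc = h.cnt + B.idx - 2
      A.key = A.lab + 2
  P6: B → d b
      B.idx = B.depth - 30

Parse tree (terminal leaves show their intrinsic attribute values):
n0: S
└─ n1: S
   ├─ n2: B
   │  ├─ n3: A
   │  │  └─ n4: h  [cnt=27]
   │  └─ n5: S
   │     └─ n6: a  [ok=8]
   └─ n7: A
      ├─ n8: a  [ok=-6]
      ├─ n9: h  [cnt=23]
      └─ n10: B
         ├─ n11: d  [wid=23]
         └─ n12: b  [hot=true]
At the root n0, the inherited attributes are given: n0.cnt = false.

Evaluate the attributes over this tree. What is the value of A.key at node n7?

1. n0.cnt = false  [given at root]
2. n1.cnt = true  [S₀.cnt == false]
3. n2.pre = "qw"  ["qw"]
4. n2.depth = 25  [25]
5. n3.fin = 26  [26]
6. n3.lab = 16  [B.depth * 3 - 59]
7. n4.cnt = 27  [terminal]
8. n3.acc = -8  [-8]
9. n3.key = 24  [A.lab + 8]
10. n5.cnt = true  [B.depth > 24]
11. n6.ok = 8  [terminal]
12. n5.sig = true  [a.ok > 7]
13. n5.acc = true  [a.ok > 7]
14. n2.idx = 11  [B.depth - 14]
15. n7.fin = 6  [B.idx - 5]
16. n7.lab = 18  [B.idx * 3 - 15]
17. n8.ok = -6  [terminal]
18. n9.cnt = 23  [terminal]
19. n10.pre = "mn"  ["mn"]
20. n10.depth = 21  [21]
21. n11.wid = 23  [terminal]
22. n12.hot = true  [terminal]
23. n10.idx = -9  [B.depth - 30]
24. n7.acc = 12  [h.cnt + B.idx - 2]
25. n7.key = 20  [A.lab + 2]
26. n1.sig = false  [S.cnt == false]
27. n1.acc = true  [S.cnt == true]
28. n0.sig = false  [false]
29. n0.acc = true  [true]

20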